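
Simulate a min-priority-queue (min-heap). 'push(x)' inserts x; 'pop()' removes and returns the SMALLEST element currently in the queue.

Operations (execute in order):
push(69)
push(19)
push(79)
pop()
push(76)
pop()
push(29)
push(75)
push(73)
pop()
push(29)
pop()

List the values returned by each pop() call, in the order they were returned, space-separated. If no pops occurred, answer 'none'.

push(69): heap contents = [69]
push(19): heap contents = [19, 69]
push(79): heap contents = [19, 69, 79]
pop() → 19: heap contents = [69, 79]
push(76): heap contents = [69, 76, 79]
pop() → 69: heap contents = [76, 79]
push(29): heap contents = [29, 76, 79]
push(75): heap contents = [29, 75, 76, 79]
push(73): heap contents = [29, 73, 75, 76, 79]
pop() → 29: heap contents = [73, 75, 76, 79]
push(29): heap contents = [29, 73, 75, 76, 79]
pop() → 29: heap contents = [73, 75, 76, 79]

Answer: 19 69 29 29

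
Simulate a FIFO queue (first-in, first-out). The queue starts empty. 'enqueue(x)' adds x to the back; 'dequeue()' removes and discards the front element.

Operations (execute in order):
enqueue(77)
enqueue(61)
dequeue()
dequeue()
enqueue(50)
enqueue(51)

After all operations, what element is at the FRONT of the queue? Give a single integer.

enqueue(77): queue = [77]
enqueue(61): queue = [77, 61]
dequeue(): queue = [61]
dequeue(): queue = []
enqueue(50): queue = [50]
enqueue(51): queue = [50, 51]

Answer: 50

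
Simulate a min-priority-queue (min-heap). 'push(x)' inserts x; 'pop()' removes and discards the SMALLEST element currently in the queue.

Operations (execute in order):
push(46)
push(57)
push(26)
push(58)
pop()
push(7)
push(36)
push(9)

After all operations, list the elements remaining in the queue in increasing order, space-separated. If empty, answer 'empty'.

push(46): heap contents = [46]
push(57): heap contents = [46, 57]
push(26): heap contents = [26, 46, 57]
push(58): heap contents = [26, 46, 57, 58]
pop() → 26: heap contents = [46, 57, 58]
push(7): heap contents = [7, 46, 57, 58]
push(36): heap contents = [7, 36, 46, 57, 58]
push(9): heap contents = [7, 9, 36, 46, 57, 58]

Answer: 7 9 36 46 57 58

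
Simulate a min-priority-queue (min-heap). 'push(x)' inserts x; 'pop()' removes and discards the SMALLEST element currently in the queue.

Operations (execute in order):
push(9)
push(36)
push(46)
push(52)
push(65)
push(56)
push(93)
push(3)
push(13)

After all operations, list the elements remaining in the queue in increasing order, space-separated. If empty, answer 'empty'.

Answer: 3 9 13 36 46 52 56 65 93

Derivation:
push(9): heap contents = [9]
push(36): heap contents = [9, 36]
push(46): heap contents = [9, 36, 46]
push(52): heap contents = [9, 36, 46, 52]
push(65): heap contents = [9, 36, 46, 52, 65]
push(56): heap contents = [9, 36, 46, 52, 56, 65]
push(93): heap contents = [9, 36, 46, 52, 56, 65, 93]
push(3): heap contents = [3, 9, 36, 46, 52, 56, 65, 93]
push(13): heap contents = [3, 9, 13, 36, 46, 52, 56, 65, 93]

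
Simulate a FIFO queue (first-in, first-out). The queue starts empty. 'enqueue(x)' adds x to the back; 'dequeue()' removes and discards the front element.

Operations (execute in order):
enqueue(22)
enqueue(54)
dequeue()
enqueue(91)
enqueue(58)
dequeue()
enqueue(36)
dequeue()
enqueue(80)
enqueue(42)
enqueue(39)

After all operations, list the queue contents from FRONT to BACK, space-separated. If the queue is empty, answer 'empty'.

enqueue(22): [22]
enqueue(54): [22, 54]
dequeue(): [54]
enqueue(91): [54, 91]
enqueue(58): [54, 91, 58]
dequeue(): [91, 58]
enqueue(36): [91, 58, 36]
dequeue(): [58, 36]
enqueue(80): [58, 36, 80]
enqueue(42): [58, 36, 80, 42]
enqueue(39): [58, 36, 80, 42, 39]

Answer: 58 36 80 42 39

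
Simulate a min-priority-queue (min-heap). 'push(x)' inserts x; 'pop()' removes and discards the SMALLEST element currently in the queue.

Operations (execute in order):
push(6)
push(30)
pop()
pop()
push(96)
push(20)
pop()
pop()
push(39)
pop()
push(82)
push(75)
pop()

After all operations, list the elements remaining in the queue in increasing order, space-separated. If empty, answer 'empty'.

Answer: 82

Derivation:
push(6): heap contents = [6]
push(30): heap contents = [6, 30]
pop() → 6: heap contents = [30]
pop() → 30: heap contents = []
push(96): heap contents = [96]
push(20): heap contents = [20, 96]
pop() → 20: heap contents = [96]
pop() → 96: heap contents = []
push(39): heap contents = [39]
pop() → 39: heap contents = []
push(82): heap contents = [82]
push(75): heap contents = [75, 82]
pop() → 75: heap contents = [82]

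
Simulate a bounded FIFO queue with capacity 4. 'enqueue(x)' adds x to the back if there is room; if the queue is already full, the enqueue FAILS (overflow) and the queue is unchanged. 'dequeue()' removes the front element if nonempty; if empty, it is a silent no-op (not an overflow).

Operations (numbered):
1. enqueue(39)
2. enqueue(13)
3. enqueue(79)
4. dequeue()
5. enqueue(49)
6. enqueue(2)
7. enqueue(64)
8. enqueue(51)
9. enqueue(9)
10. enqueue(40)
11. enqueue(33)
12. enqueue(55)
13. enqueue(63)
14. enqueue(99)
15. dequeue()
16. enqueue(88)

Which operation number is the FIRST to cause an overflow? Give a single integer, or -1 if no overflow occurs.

1. enqueue(39): size=1
2. enqueue(13): size=2
3. enqueue(79): size=3
4. dequeue(): size=2
5. enqueue(49): size=3
6. enqueue(2): size=4
7. enqueue(64): size=4=cap → OVERFLOW (fail)
8. enqueue(51): size=4=cap → OVERFLOW (fail)
9. enqueue(9): size=4=cap → OVERFLOW (fail)
10. enqueue(40): size=4=cap → OVERFLOW (fail)
11. enqueue(33): size=4=cap → OVERFLOW (fail)
12. enqueue(55): size=4=cap → OVERFLOW (fail)
13. enqueue(63): size=4=cap → OVERFLOW (fail)
14. enqueue(99): size=4=cap → OVERFLOW (fail)
15. dequeue(): size=3
16. enqueue(88): size=4

Answer: 7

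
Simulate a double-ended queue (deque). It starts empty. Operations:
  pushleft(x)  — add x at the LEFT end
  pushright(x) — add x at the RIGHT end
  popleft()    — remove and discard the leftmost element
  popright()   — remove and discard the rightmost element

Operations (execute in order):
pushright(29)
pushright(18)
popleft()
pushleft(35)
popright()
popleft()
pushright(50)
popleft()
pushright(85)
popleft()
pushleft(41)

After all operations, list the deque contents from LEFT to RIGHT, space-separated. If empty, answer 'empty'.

pushright(29): [29]
pushright(18): [29, 18]
popleft(): [18]
pushleft(35): [35, 18]
popright(): [35]
popleft(): []
pushright(50): [50]
popleft(): []
pushright(85): [85]
popleft(): []
pushleft(41): [41]

Answer: 41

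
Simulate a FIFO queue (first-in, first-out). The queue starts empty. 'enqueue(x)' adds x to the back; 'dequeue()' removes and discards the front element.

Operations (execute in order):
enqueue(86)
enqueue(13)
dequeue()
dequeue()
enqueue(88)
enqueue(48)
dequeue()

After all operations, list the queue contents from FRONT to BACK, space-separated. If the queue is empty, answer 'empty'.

Answer: 48

Derivation:
enqueue(86): [86]
enqueue(13): [86, 13]
dequeue(): [13]
dequeue(): []
enqueue(88): [88]
enqueue(48): [88, 48]
dequeue(): [48]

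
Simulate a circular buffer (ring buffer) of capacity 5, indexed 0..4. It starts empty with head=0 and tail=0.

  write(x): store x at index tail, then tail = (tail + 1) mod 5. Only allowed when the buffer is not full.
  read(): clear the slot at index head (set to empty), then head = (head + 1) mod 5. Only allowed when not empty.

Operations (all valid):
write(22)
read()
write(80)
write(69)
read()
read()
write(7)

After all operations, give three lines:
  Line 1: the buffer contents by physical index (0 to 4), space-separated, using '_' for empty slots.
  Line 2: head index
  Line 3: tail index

write(22): buf=[22 _ _ _ _], head=0, tail=1, size=1
read(): buf=[_ _ _ _ _], head=1, tail=1, size=0
write(80): buf=[_ 80 _ _ _], head=1, tail=2, size=1
write(69): buf=[_ 80 69 _ _], head=1, tail=3, size=2
read(): buf=[_ _ 69 _ _], head=2, tail=3, size=1
read(): buf=[_ _ _ _ _], head=3, tail=3, size=0
write(7): buf=[_ _ _ 7 _], head=3, tail=4, size=1

Answer: _ _ _ 7 _
3
4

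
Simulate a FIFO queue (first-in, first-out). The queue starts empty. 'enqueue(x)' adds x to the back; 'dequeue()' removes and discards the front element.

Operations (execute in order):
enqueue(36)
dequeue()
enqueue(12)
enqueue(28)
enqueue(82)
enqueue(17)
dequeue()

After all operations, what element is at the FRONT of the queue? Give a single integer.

Answer: 28

Derivation:
enqueue(36): queue = [36]
dequeue(): queue = []
enqueue(12): queue = [12]
enqueue(28): queue = [12, 28]
enqueue(82): queue = [12, 28, 82]
enqueue(17): queue = [12, 28, 82, 17]
dequeue(): queue = [28, 82, 17]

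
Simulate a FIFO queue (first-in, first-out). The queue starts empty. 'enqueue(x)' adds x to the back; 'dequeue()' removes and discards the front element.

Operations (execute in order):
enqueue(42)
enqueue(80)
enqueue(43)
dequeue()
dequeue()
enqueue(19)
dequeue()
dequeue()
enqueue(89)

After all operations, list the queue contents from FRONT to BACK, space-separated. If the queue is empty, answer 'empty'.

Answer: 89

Derivation:
enqueue(42): [42]
enqueue(80): [42, 80]
enqueue(43): [42, 80, 43]
dequeue(): [80, 43]
dequeue(): [43]
enqueue(19): [43, 19]
dequeue(): [19]
dequeue(): []
enqueue(89): [89]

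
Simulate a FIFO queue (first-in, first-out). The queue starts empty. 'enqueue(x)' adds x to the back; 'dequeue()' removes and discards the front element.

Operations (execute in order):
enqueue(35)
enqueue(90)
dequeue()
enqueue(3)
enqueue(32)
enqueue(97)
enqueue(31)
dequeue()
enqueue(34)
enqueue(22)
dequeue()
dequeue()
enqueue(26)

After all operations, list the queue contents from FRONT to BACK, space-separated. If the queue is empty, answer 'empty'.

enqueue(35): [35]
enqueue(90): [35, 90]
dequeue(): [90]
enqueue(3): [90, 3]
enqueue(32): [90, 3, 32]
enqueue(97): [90, 3, 32, 97]
enqueue(31): [90, 3, 32, 97, 31]
dequeue(): [3, 32, 97, 31]
enqueue(34): [3, 32, 97, 31, 34]
enqueue(22): [3, 32, 97, 31, 34, 22]
dequeue(): [32, 97, 31, 34, 22]
dequeue(): [97, 31, 34, 22]
enqueue(26): [97, 31, 34, 22, 26]

Answer: 97 31 34 22 26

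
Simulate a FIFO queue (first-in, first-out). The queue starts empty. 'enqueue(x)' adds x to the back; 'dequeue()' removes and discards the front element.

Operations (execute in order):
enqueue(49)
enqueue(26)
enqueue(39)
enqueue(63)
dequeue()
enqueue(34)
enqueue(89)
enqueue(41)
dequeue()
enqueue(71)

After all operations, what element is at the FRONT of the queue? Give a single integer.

Answer: 39

Derivation:
enqueue(49): queue = [49]
enqueue(26): queue = [49, 26]
enqueue(39): queue = [49, 26, 39]
enqueue(63): queue = [49, 26, 39, 63]
dequeue(): queue = [26, 39, 63]
enqueue(34): queue = [26, 39, 63, 34]
enqueue(89): queue = [26, 39, 63, 34, 89]
enqueue(41): queue = [26, 39, 63, 34, 89, 41]
dequeue(): queue = [39, 63, 34, 89, 41]
enqueue(71): queue = [39, 63, 34, 89, 41, 71]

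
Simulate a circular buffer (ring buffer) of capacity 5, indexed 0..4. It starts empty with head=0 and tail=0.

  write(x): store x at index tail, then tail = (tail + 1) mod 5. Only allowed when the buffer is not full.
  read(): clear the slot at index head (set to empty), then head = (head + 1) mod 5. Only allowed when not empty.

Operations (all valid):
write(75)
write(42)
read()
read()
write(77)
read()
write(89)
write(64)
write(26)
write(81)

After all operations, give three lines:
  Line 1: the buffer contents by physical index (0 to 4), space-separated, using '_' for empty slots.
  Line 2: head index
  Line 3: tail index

Answer: 26 81 _ 89 64
3
2

Derivation:
write(75): buf=[75 _ _ _ _], head=0, tail=1, size=1
write(42): buf=[75 42 _ _ _], head=0, tail=2, size=2
read(): buf=[_ 42 _ _ _], head=1, tail=2, size=1
read(): buf=[_ _ _ _ _], head=2, tail=2, size=0
write(77): buf=[_ _ 77 _ _], head=2, tail=3, size=1
read(): buf=[_ _ _ _ _], head=3, tail=3, size=0
write(89): buf=[_ _ _ 89 _], head=3, tail=4, size=1
write(64): buf=[_ _ _ 89 64], head=3, tail=0, size=2
write(26): buf=[26 _ _ 89 64], head=3, tail=1, size=3
write(81): buf=[26 81 _ 89 64], head=3, tail=2, size=4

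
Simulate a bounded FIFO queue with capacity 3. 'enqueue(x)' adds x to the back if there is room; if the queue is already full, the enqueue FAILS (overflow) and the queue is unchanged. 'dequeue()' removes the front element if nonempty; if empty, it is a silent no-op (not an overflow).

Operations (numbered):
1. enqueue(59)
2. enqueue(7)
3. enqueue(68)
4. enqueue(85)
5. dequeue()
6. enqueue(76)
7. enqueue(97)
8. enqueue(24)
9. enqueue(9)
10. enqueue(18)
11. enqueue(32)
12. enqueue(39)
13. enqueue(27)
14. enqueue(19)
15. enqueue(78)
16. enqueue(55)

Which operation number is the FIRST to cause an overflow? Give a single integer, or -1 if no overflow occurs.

1. enqueue(59): size=1
2. enqueue(7): size=2
3. enqueue(68): size=3
4. enqueue(85): size=3=cap → OVERFLOW (fail)
5. dequeue(): size=2
6. enqueue(76): size=3
7. enqueue(97): size=3=cap → OVERFLOW (fail)
8. enqueue(24): size=3=cap → OVERFLOW (fail)
9. enqueue(9): size=3=cap → OVERFLOW (fail)
10. enqueue(18): size=3=cap → OVERFLOW (fail)
11. enqueue(32): size=3=cap → OVERFLOW (fail)
12. enqueue(39): size=3=cap → OVERFLOW (fail)
13. enqueue(27): size=3=cap → OVERFLOW (fail)
14. enqueue(19): size=3=cap → OVERFLOW (fail)
15. enqueue(78): size=3=cap → OVERFLOW (fail)
16. enqueue(55): size=3=cap → OVERFLOW (fail)

Answer: 4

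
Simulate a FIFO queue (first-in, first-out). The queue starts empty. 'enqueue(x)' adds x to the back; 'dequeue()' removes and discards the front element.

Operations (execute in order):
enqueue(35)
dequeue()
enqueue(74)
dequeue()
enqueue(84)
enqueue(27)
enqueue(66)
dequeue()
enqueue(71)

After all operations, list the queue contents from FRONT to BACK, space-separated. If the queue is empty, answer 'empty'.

enqueue(35): [35]
dequeue(): []
enqueue(74): [74]
dequeue(): []
enqueue(84): [84]
enqueue(27): [84, 27]
enqueue(66): [84, 27, 66]
dequeue(): [27, 66]
enqueue(71): [27, 66, 71]

Answer: 27 66 71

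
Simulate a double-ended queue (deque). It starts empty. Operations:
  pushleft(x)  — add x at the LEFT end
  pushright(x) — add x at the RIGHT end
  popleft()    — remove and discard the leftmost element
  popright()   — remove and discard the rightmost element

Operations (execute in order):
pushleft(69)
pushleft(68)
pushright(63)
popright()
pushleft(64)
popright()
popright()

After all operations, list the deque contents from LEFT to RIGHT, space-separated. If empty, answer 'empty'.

pushleft(69): [69]
pushleft(68): [68, 69]
pushright(63): [68, 69, 63]
popright(): [68, 69]
pushleft(64): [64, 68, 69]
popright(): [64, 68]
popright(): [64]

Answer: 64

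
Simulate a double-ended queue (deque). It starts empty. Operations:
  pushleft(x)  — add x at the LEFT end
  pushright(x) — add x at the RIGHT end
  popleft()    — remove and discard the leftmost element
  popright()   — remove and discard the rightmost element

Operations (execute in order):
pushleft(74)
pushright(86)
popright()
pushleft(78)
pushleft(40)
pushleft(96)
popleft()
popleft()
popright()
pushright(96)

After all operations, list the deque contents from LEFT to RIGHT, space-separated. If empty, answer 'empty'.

pushleft(74): [74]
pushright(86): [74, 86]
popright(): [74]
pushleft(78): [78, 74]
pushleft(40): [40, 78, 74]
pushleft(96): [96, 40, 78, 74]
popleft(): [40, 78, 74]
popleft(): [78, 74]
popright(): [78]
pushright(96): [78, 96]

Answer: 78 96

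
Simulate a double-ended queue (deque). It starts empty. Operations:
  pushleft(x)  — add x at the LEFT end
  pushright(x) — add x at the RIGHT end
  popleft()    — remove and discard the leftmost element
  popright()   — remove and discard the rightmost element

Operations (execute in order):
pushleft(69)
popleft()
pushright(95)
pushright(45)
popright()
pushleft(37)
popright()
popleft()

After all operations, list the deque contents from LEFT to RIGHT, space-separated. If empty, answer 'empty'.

pushleft(69): [69]
popleft(): []
pushright(95): [95]
pushright(45): [95, 45]
popright(): [95]
pushleft(37): [37, 95]
popright(): [37]
popleft(): []

Answer: empty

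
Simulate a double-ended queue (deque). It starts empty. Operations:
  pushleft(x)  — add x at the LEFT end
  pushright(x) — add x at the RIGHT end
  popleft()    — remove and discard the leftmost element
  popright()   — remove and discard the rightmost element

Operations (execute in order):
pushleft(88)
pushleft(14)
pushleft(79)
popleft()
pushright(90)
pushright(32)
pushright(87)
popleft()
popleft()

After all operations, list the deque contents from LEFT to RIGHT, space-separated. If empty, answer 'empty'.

pushleft(88): [88]
pushleft(14): [14, 88]
pushleft(79): [79, 14, 88]
popleft(): [14, 88]
pushright(90): [14, 88, 90]
pushright(32): [14, 88, 90, 32]
pushright(87): [14, 88, 90, 32, 87]
popleft(): [88, 90, 32, 87]
popleft(): [90, 32, 87]

Answer: 90 32 87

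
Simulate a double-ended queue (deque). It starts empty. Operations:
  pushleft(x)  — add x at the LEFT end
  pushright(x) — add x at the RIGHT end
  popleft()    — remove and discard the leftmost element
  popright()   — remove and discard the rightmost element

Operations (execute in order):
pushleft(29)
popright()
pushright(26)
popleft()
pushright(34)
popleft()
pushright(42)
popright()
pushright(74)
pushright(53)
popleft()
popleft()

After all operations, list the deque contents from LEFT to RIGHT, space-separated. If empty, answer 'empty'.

pushleft(29): [29]
popright(): []
pushright(26): [26]
popleft(): []
pushright(34): [34]
popleft(): []
pushright(42): [42]
popright(): []
pushright(74): [74]
pushright(53): [74, 53]
popleft(): [53]
popleft(): []

Answer: empty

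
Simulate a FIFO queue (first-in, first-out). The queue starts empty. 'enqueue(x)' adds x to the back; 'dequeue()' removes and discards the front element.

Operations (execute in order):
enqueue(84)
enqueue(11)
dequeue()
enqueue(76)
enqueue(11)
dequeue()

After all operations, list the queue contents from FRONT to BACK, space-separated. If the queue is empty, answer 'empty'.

Answer: 76 11

Derivation:
enqueue(84): [84]
enqueue(11): [84, 11]
dequeue(): [11]
enqueue(76): [11, 76]
enqueue(11): [11, 76, 11]
dequeue(): [76, 11]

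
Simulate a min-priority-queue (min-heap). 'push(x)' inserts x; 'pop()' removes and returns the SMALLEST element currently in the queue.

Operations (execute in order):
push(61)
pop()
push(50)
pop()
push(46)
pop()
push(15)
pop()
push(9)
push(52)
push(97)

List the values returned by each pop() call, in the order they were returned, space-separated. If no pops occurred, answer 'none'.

push(61): heap contents = [61]
pop() → 61: heap contents = []
push(50): heap contents = [50]
pop() → 50: heap contents = []
push(46): heap contents = [46]
pop() → 46: heap contents = []
push(15): heap contents = [15]
pop() → 15: heap contents = []
push(9): heap contents = [9]
push(52): heap contents = [9, 52]
push(97): heap contents = [9, 52, 97]

Answer: 61 50 46 15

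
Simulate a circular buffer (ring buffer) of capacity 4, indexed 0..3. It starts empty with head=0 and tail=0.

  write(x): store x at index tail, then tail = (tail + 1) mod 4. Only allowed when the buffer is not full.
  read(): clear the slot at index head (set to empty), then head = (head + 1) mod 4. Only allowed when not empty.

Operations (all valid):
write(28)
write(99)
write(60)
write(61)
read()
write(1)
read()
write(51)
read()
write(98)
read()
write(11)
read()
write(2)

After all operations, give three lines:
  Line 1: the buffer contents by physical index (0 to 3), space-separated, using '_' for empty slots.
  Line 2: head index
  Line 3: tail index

Answer: 2 51 98 11
1
1

Derivation:
write(28): buf=[28 _ _ _], head=0, tail=1, size=1
write(99): buf=[28 99 _ _], head=0, tail=2, size=2
write(60): buf=[28 99 60 _], head=0, tail=3, size=3
write(61): buf=[28 99 60 61], head=0, tail=0, size=4
read(): buf=[_ 99 60 61], head=1, tail=0, size=3
write(1): buf=[1 99 60 61], head=1, tail=1, size=4
read(): buf=[1 _ 60 61], head=2, tail=1, size=3
write(51): buf=[1 51 60 61], head=2, tail=2, size=4
read(): buf=[1 51 _ 61], head=3, tail=2, size=3
write(98): buf=[1 51 98 61], head=3, tail=3, size=4
read(): buf=[1 51 98 _], head=0, tail=3, size=3
write(11): buf=[1 51 98 11], head=0, tail=0, size=4
read(): buf=[_ 51 98 11], head=1, tail=0, size=3
write(2): buf=[2 51 98 11], head=1, tail=1, size=4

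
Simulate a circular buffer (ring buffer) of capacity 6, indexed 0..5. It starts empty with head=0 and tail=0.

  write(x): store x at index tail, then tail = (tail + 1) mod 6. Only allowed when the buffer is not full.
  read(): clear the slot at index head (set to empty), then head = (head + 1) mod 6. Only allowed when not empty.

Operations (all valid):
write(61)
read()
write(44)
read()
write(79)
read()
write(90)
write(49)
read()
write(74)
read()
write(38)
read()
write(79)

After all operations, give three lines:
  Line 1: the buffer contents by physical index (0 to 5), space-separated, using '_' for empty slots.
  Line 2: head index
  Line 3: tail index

Answer: 38 79 _ _ _ _
0
2

Derivation:
write(61): buf=[61 _ _ _ _ _], head=0, tail=1, size=1
read(): buf=[_ _ _ _ _ _], head=1, tail=1, size=0
write(44): buf=[_ 44 _ _ _ _], head=1, tail=2, size=1
read(): buf=[_ _ _ _ _ _], head=2, tail=2, size=0
write(79): buf=[_ _ 79 _ _ _], head=2, tail=3, size=1
read(): buf=[_ _ _ _ _ _], head=3, tail=3, size=0
write(90): buf=[_ _ _ 90 _ _], head=3, tail=4, size=1
write(49): buf=[_ _ _ 90 49 _], head=3, tail=5, size=2
read(): buf=[_ _ _ _ 49 _], head=4, tail=5, size=1
write(74): buf=[_ _ _ _ 49 74], head=4, tail=0, size=2
read(): buf=[_ _ _ _ _ 74], head=5, tail=0, size=1
write(38): buf=[38 _ _ _ _ 74], head=5, tail=1, size=2
read(): buf=[38 _ _ _ _ _], head=0, tail=1, size=1
write(79): buf=[38 79 _ _ _ _], head=0, tail=2, size=2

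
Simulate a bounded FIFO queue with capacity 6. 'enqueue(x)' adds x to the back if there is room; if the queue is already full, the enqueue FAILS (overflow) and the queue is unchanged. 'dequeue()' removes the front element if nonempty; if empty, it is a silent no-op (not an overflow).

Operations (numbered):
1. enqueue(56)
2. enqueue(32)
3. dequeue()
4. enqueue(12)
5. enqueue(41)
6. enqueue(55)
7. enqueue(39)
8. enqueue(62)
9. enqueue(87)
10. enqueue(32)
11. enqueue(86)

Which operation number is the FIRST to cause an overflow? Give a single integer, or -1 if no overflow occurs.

Answer: 9

Derivation:
1. enqueue(56): size=1
2. enqueue(32): size=2
3. dequeue(): size=1
4. enqueue(12): size=2
5. enqueue(41): size=3
6. enqueue(55): size=4
7. enqueue(39): size=5
8. enqueue(62): size=6
9. enqueue(87): size=6=cap → OVERFLOW (fail)
10. enqueue(32): size=6=cap → OVERFLOW (fail)
11. enqueue(86): size=6=cap → OVERFLOW (fail)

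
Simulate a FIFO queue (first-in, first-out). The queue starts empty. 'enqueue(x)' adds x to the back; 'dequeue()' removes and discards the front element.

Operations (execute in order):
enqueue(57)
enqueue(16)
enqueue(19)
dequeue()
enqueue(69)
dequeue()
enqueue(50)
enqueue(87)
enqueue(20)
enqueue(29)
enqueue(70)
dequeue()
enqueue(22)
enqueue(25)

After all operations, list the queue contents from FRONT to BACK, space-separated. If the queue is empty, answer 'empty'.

enqueue(57): [57]
enqueue(16): [57, 16]
enqueue(19): [57, 16, 19]
dequeue(): [16, 19]
enqueue(69): [16, 19, 69]
dequeue(): [19, 69]
enqueue(50): [19, 69, 50]
enqueue(87): [19, 69, 50, 87]
enqueue(20): [19, 69, 50, 87, 20]
enqueue(29): [19, 69, 50, 87, 20, 29]
enqueue(70): [19, 69, 50, 87, 20, 29, 70]
dequeue(): [69, 50, 87, 20, 29, 70]
enqueue(22): [69, 50, 87, 20, 29, 70, 22]
enqueue(25): [69, 50, 87, 20, 29, 70, 22, 25]

Answer: 69 50 87 20 29 70 22 25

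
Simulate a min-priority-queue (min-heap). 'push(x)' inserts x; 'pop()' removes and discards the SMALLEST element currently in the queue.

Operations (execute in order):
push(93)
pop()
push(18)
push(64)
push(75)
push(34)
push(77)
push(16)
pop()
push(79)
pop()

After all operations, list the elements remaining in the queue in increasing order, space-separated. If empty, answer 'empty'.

push(93): heap contents = [93]
pop() → 93: heap contents = []
push(18): heap contents = [18]
push(64): heap contents = [18, 64]
push(75): heap contents = [18, 64, 75]
push(34): heap contents = [18, 34, 64, 75]
push(77): heap contents = [18, 34, 64, 75, 77]
push(16): heap contents = [16, 18, 34, 64, 75, 77]
pop() → 16: heap contents = [18, 34, 64, 75, 77]
push(79): heap contents = [18, 34, 64, 75, 77, 79]
pop() → 18: heap contents = [34, 64, 75, 77, 79]

Answer: 34 64 75 77 79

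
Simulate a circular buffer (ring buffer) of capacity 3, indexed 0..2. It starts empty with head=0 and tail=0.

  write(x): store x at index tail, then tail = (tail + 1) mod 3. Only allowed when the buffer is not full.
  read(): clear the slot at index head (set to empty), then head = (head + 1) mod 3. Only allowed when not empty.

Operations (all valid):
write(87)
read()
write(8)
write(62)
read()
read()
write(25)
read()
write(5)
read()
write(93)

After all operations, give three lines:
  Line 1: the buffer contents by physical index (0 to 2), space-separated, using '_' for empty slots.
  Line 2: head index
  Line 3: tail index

write(87): buf=[87 _ _], head=0, tail=1, size=1
read(): buf=[_ _ _], head=1, tail=1, size=0
write(8): buf=[_ 8 _], head=1, tail=2, size=1
write(62): buf=[_ 8 62], head=1, tail=0, size=2
read(): buf=[_ _ 62], head=2, tail=0, size=1
read(): buf=[_ _ _], head=0, tail=0, size=0
write(25): buf=[25 _ _], head=0, tail=1, size=1
read(): buf=[_ _ _], head=1, tail=1, size=0
write(5): buf=[_ 5 _], head=1, tail=2, size=1
read(): buf=[_ _ _], head=2, tail=2, size=0
write(93): buf=[_ _ 93], head=2, tail=0, size=1

Answer: _ _ 93
2
0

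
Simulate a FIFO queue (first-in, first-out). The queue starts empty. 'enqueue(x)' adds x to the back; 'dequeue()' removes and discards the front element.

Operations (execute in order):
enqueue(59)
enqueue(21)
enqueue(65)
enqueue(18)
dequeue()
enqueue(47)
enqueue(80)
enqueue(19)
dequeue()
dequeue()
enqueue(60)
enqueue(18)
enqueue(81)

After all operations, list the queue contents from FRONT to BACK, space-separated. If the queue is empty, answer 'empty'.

Answer: 18 47 80 19 60 18 81

Derivation:
enqueue(59): [59]
enqueue(21): [59, 21]
enqueue(65): [59, 21, 65]
enqueue(18): [59, 21, 65, 18]
dequeue(): [21, 65, 18]
enqueue(47): [21, 65, 18, 47]
enqueue(80): [21, 65, 18, 47, 80]
enqueue(19): [21, 65, 18, 47, 80, 19]
dequeue(): [65, 18, 47, 80, 19]
dequeue(): [18, 47, 80, 19]
enqueue(60): [18, 47, 80, 19, 60]
enqueue(18): [18, 47, 80, 19, 60, 18]
enqueue(81): [18, 47, 80, 19, 60, 18, 81]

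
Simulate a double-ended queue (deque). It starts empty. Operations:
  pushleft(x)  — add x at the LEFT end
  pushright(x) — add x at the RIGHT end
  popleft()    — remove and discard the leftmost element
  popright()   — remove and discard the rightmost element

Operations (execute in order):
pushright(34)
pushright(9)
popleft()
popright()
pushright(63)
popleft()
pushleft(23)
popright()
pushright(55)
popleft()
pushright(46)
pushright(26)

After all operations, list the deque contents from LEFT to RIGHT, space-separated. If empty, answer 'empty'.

Answer: 46 26

Derivation:
pushright(34): [34]
pushright(9): [34, 9]
popleft(): [9]
popright(): []
pushright(63): [63]
popleft(): []
pushleft(23): [23]
popright(): []
pushright(55): [55]
popleft(): []
pushright(46): [46]
pushright(26): [46, 26]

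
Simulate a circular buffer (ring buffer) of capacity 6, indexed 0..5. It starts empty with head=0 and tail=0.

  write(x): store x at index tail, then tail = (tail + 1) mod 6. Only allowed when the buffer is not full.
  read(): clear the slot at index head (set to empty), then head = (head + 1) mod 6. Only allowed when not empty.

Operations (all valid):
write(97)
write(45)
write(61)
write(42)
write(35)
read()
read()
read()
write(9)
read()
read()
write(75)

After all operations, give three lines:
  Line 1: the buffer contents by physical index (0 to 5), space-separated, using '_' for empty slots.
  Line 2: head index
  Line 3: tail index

Answer: 75 _ _ _ _ 9
5
1

Derivation:
write(97): buf=[97 _ _ _ _ _], head=0, tail=1, size=1
write(45): buf=[97 45 _ _ _ _], head=0, tail=2, size=2
write(61): buf=[97 45 61 _ _ _], head=0, tail=3, size=3
write(42): buf=[97 45 61 42 _ _], head=0, tail=4, size=4
write(35): buf=[97 45 61 42 35 _], head=0, tail=5, size=5
read(): buf=[_ 45 61 42 35 _], head=1, tail=5, size=4
read(): buf=[_ _ 61 42 35 _], head=2, tail=5, size=3
read(): buf=[_ _ _ 42 35 _], head=3, tail=5, size=2
write(9): buf=[_ _ _ 42 35 9], head=3, tail=0, size=3
read(): buf=[_ _ _ _ 35 9], head=4, tail=0, size=2
read(): buf=[_ _ _ _ _ 9], head=5, tail=0, size=1
write(75): buf=[75 _ _ _ _ 9], head=5, tail=1, size=2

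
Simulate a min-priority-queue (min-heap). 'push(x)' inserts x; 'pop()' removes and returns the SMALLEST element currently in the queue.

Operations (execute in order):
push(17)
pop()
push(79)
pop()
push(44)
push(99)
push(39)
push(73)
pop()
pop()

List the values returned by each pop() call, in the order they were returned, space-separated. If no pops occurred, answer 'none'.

push(17): heap contents = [17]
pop() → 17: heap contents = []
push(79): heap contents = [79]
pop() → 79: heap contents = []
push(44): heap contents = [44]
push(99): heap contents = [44, 99]
push(39): heap contents = [39, 44, 99]
push(73): heap contents = [39, 44, 73, 99]
pop() → 39: heap contents = [44, 73, 99]
pop() → 44: heap contents = [73, 99]

Answer: 17 79 39 44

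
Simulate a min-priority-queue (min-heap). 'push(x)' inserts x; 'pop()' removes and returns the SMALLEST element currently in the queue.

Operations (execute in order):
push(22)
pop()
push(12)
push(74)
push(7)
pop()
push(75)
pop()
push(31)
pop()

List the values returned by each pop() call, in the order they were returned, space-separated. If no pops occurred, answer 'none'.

push(22): heap contents = [22]
pop() → 22: heap contents = []
push(12): heap contents = [12]
push(74): heap contents = [12, 74]
push(7): heap contents = [7, 12, 74]
pop() → 7: heap contents = [12, 74]
push(75): heap contents = [12, 74, 75]
pop() → 12: heap contents = [74, 75]
push(31): heap contents = [31, 74, 75]
pop() → 31: heap contents = [74, 75]

Answer: 22 7 12 31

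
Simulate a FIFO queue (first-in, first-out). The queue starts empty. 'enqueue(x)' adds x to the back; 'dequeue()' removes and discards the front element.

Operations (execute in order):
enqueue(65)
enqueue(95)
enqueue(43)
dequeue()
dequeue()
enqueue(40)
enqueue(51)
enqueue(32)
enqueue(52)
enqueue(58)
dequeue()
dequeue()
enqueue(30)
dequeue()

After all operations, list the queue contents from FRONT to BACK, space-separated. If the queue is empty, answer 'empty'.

enqueue(65): [65]
enqueue(95): [65, 95]
enqueue(43): [65, 95, 43]
dequeue(): [95, 43]
dequeue(): [43]
enqueue(40): [43, 40]
enqueue(51): [43, 40, 51]
enqueue(32): [43, 40, 51, 32]
enqueue(52): [43, 40, 51, 32, 52]
enqueue(58): [43, 40, 51, 32, 52, 58]
dequeue(): [40, 51, 32, 52, 58]
dequeue(): [51, 32, 52, 58]
enqueue(30): [51, 32, 52, 58, 30]
dequeue(): [32, 52, 58, 30]

Answer: 32 52 58 30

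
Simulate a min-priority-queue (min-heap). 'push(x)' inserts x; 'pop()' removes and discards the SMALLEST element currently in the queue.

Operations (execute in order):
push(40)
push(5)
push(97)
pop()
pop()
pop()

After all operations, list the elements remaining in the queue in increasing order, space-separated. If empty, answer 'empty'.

Answer: empty

Derivation:
push(40): heap contents = [40]
push(5): heap contents = [5, 40]
push(97): heap contents = [5, 40, 97]
pop() → 5: heap contents = [40, 97]
pop() → 40: heap contents = [97]
pop() → 97: heap contents = []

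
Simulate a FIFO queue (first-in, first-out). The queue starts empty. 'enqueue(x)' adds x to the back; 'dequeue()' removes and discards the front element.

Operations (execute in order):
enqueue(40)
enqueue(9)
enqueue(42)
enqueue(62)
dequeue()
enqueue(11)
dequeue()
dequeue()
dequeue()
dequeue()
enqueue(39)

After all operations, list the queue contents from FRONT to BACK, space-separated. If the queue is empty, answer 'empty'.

enqueue(40): [40]
enqueue(9): [40, 9]
enqueue(42): [40, 9, 42]
enqueue(62): [40, 9, 42, 62]
dequeue(): [9, 42, 62]
enqueue(11): [9, 42, 62, 11]
dequeue(): [42, 62, 11]
dequeue(): [62, 11]
dequeue(): [11]
dequeue(): []
enqueue(39): [39]

Answer: 39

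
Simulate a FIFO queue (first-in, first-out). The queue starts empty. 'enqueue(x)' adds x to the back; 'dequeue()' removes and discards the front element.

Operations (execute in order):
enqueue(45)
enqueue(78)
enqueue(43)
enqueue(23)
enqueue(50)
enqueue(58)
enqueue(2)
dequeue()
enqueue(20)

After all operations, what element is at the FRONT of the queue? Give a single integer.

Answer: 78

Derivation:
enqueue(45): queue = [45]
enqueue(78): queue = [45, 78]
enqueue(43): queue = [45, 78, 43]
enqueue(23): queue = [45, 78, 43, 23]
enqueue(50): queue = [45, 78, 43, 23, 50]
enqueue(58): queue = [45, 78, 43, 23, 50, 58]
enqueue(2): queue = [45, 78, 43, 23, 50, 58, 2]
dequeue(): queue = [78, 43, 23, 50, 58, 2]
enqueue(20): queue = [78, 43, 23, 50, 58, 2, 20]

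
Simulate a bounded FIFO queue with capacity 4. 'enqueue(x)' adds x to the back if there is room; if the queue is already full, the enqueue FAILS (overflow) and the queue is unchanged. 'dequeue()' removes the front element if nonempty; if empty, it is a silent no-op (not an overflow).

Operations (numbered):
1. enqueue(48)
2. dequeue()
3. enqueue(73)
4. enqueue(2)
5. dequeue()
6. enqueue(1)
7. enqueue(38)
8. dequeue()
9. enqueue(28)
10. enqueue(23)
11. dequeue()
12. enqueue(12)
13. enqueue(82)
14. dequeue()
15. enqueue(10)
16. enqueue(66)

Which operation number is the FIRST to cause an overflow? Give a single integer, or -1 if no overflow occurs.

Answer: 13

Derivation:
1. enqueue(48): size=1
2. dequeue(): size=0
3. enqueue(73): size=1
4. enqueue(2): size=2
5. dequeue(): size=1
6. enqueue(1): size=2
7. enqueue(38): size=3
8. dequeue(): size=2
9. enqueue(28): size=3
10. enqueue(23): size=4
11. dequeue(): size=3
12. enqueue(12): size=4
13. enqueue(82): size=4=cap → OVERFLOW (fail)
14. dequeue(): size=3
15. enqueue(10): size=4
16. enqueue(66): size=4=cap → OVERFLOW (fail)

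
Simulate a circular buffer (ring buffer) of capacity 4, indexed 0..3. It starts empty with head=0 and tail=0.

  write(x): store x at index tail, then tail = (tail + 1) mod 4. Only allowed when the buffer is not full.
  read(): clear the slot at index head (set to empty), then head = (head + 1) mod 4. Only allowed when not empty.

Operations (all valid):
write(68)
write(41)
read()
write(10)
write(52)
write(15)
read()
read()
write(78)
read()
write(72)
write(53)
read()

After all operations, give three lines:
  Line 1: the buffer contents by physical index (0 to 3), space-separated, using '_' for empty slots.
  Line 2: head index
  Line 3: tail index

Answer: _ 78 72 53
1
0

Derivation:
write(68): buf=[68 _ _ _], head=0, tail=1, size=1
write(41): buf=[68 41 _ _], head=0, tail=2, size=2
read(): buf=[_ 41 _ _], head=1, tail=2, size=1
write(10): buf=[_ 41 10 _], head=1, tail=3, size=2
write(52): buf=[_ 41 10 52], head=1, tail=0, size=3
write(15): buf=[15 41 10 52], head=1, tail=1, size=4
read(): buf=[15 _ 10 52], head=2, tail=1, size=3
read(): buf=[15 _ _ 52], head=3, tail=1, size=2
write(78): buf=[15 78 _ 52], head=3, tail=2, size=3
read(): buf=[15 78 _ _], head=0, tail=2, size=2
write(72): buf=[15 78 72 _], head=0, tail=3, size=3
write(53): buf=[15 78 72 53], head=0, tail=0, size=4
read(): buf=[_ 78 72 53], head=1, tail=0, size=3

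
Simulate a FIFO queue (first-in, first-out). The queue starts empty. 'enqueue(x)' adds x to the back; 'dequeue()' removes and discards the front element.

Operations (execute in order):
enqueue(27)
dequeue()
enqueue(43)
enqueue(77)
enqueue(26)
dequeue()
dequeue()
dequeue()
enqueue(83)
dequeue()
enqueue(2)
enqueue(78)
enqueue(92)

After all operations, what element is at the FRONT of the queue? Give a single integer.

enqueue(27): queue = [27]
dequeue(): queue = []
enqueue(43): queue = [43]
enqueue(77): queue = [43, 77]
enqueue(26): queue = [43, 77, 26]
dequeue(): queue = [77, 26]
dequeue(): queue = [26]
dequeue(): queue = []
enqueue(83): queue = [83]
dequeue(): queue = []
enqueue(2): queue = [2]
enqueue(78): queue = [2, 78]
enqueue(92): queue = [2, 78, 92]

Answer: 2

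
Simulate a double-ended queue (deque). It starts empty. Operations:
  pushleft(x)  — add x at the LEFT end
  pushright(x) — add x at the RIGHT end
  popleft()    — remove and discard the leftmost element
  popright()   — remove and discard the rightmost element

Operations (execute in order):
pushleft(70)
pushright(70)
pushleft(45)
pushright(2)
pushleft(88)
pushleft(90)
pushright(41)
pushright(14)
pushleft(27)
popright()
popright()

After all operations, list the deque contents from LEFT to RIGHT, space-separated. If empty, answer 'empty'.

Answer: 27 90 88 45 70 70 2

Derivation:
pushleft(70): [70]
pushright(70): [70, 70]
pushleft(45): [45, 70, 70]
pushright(2): [45, 70, 70, 2]
pushleft(88): [88, 45, 70, 70, 2]
pushleft(90): [90, 88, 45, 70, 70, 2]
pushright(41): [90, 88, 45, 70, 70, 2, 41]
pushright(14): [90, 88, 45, 70, 70, 2, 41, 14]
pushleft(27): [27, 90, 88, 45, 70, 70, 2, 41, 14]
popright(): [27, 90, 88, 45, 70, 70, 2, 41]
popright(): [27, 90, 88, 45, 70, 70, 2]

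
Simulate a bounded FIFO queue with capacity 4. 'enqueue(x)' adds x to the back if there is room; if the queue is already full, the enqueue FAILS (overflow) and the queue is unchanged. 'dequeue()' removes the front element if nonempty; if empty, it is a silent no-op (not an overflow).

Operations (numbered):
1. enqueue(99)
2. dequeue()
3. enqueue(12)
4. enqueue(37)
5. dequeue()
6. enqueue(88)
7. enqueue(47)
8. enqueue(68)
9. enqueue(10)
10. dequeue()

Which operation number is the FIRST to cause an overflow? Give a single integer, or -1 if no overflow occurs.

Answer: 9

Derivation:
1. enqueue(99): size=1
2. dequeue(): size=0
3. enqueue(12): size=1
4. enqueue(37): size=2
5. dequeue(): size=1
6. enqueue(88): size=2
7. enqueue(47): size=3
8. enqueue(68): size=4
9. enqueue(10): size=4=cap → OVERFLOW (fail)
10. dequeue(): size=3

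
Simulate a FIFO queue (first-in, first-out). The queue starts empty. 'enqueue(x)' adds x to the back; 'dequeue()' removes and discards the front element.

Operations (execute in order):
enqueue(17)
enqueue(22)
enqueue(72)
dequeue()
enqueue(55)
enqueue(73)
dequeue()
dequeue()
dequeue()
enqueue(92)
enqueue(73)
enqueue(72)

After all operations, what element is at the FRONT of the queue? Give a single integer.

Answer: 73

Derivation:
enqueue(17): queue = [17]
enqueue(22): queue = [17, 22]
enqueue(72): queue = [17, 22, 72]
dequeue(): queue = [22, 72]
enqueue(55): queue = [22, 72, 55]
enqueue(73): queue = [22, 72, 55, 73]
dequeue(): queue = [72, 55, 73]
dequeue(): queue = [55, 73]
dequeue(): queue = [73]
enqueue(92): queue = [73, 92]
enqueue(73): queue = [73, 92, 73]
enqueue(72): queue = [73, 92, 73, 72]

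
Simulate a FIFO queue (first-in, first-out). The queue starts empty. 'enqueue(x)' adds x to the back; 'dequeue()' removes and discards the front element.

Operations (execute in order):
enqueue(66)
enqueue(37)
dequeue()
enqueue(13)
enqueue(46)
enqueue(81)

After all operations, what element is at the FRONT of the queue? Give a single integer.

Answer: 37

Derivation:
enqueue(66): queue = [66]
enqueue(37): queue = [66, 37]
dequeue(): queue = [37]
enqueue(13): queue = [37, 13]
enqueue(46): queue = [37, 13, 46]
enqueue(81): queue = [37, 13, 46, 81]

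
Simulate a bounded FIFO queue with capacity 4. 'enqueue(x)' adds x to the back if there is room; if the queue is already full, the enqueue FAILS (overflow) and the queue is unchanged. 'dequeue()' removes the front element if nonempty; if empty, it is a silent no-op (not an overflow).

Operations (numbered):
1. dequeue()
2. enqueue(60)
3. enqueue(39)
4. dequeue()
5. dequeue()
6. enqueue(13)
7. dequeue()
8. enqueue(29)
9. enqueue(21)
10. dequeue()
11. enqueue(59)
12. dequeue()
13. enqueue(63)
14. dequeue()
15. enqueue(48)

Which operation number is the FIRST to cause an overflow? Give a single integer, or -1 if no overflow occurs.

1. dequeue(): empty, no-op, size=0
2. enqueue(60): size=1
3. enqueue(39): size=2
4. dequeue(): size=1
5. dequeue(): size=0
6. enqueue(13): size=1
7. dequeue(): size=0
8. enqueue(29): size=1
9. enqueue(21): size=2
10. dequeue(): size=1
11. enqueue(59): size=2
12. dequeue(): size=1
13. enqueue(63): size=2
14. dequeue(): size=1
15. enqueue(48): size=2

Answer: -1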